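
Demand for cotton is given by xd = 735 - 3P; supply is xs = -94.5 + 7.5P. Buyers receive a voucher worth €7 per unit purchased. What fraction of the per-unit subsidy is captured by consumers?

Consumer share = 5/7

Pre-subsidy: 735 - 3P = -94.5 + 7.5P gives P* = 79, x* = 498.
With the rebate, buyers effectively pay Pb = Ps − 7, where Ps is the price sellers receive.
Demand in terms of Ps becomes xd = 735 − 3(Ps − 7) = 756 - 3Ps. Setting this equal to supply: 756 - 3Ps = -94.5 + 7.5Ps, so Ps = 81.
Buyers pay Pb = 81 − 7 = 74; x' = -94.5 + 7.5·81 = 513.
Buyers' price falls by P* − Pb = 79 − 74 = 5; sellers' price rises by Ps − P* = 81 − 79 = 2.
So consumers capture 5/7 = 5/7 of each unit of subsidy.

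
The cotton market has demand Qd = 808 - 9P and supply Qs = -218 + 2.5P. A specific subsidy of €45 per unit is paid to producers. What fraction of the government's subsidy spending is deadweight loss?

Pre-subsidy: 808 - 9P = -218 + 2.5P gives P* = 2052/23, Q* = 116/23.
With the subsidy, sellers receive Ps = Pb + 45 for each unit, where Pb is the price buyers pay.
Supply in terms of Pb becomes Qs = -218 + 2.5(Pb + 45) = -105.5 + 2.5Pb. Setting this equal to demand: 808 - 9Pb = -105.5 + 2.5Pb, so Pb = 1827/23.
Sellers receive Ps = 1827/23 + 45 = 2862/23; Q' = 808 − 9·(1827/23) = 2141/23.
ΔCS = ½(116/23 + 2141/23)(2052/23 − 1827/23) = 507825/1058; ΔPS = ½(116/23 + 2141/23)(2862/23 − 2052/23) = 914085/529.
Government spending = 45 × 2141/23 = 96345/23.
DWL = ½ × 45 × (2141/23 − 116/23) = 91125/46; fraction = (91125/46) / (96345/23) = 2025/4282.

DWL / government spending = 2025/4282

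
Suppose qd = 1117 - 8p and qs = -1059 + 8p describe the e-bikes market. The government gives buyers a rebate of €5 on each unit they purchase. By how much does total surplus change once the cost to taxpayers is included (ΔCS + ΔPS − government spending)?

Net change in total surplus = -€50

Pre-subsidy: 1117 - 8p = -1059 + 8p gives p* = 136, q* = 29.
With the rebate, buyers effectively pay pb = ps − 5, where ps is the price sellers receive.
Demand in terms of ps becomes qd = 1117 − 8(ps − 5) = 1157 - 8ps. Setting this equal to supply: 1157 - 8ps = -1059 + 8ps, so ps = 138.5.
Buyers pay pb = 138.5 − 5 = 133.5; q' = -1059 + 8·138.5 = 49.
ΔCS = ½(29 + 49)(136 − 133.5) = 97.5; ΔPS = ½(29 + 49)(138.5 − 136) = 97.5.
Government spending = 5 × 49 = 245.
Net change = 97.5 + 97.5 − 245 = -50. The loss equals the DWL triangle ½·5·20.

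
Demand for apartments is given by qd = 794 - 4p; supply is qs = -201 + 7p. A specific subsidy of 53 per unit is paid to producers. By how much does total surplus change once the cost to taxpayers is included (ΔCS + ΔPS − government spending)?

Pre-subsidy: 794 - 4p = -201 + 7p gives p* = 995/11, q* = 4754/11.
With the subsidy, sellers receive ps = pb + 53 for each unit, where pb is the price buyers pay.
Supply in terms of pb becomes qs = -201 + 7(pb + 53) = 170 + 7pb. Setting this equal to demand: 794 - 4pb = 170 + 7pb, so pb = 624/11.
Sellers receive ps = 624/11 + 53 = 1207/11; q' = 794 − 4·(624/11) = 6238/11.
ΔCS = ½(4754/11 + 6238/11)(995/11 − 624/11) = 2039016/121; ΔPS = ½(4754/11 + 6238/11)(1207/11 − 995/11) = 1165152/121.
Government spending = 53 × 6238/11 = 330614/11.
Net change = 2039016/121 + 1165152/121 − 330614/11 = -39326/11. The loss equals the DWL triangle ½·53·1484/11.

Net change in total surplus = -39326/11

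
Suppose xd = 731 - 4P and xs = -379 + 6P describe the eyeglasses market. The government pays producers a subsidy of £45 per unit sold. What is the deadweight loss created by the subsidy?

Pre-subsidy: 731 - 4P = -379 + 6P gives P* = 111, x* = 287.
With the subsidy, sellers receive Ps = Pb + 45 for each unit, where Pb is the price buyers pay.
Supply in terms of Pb becomes xs = -379 + 6(Pb + 45) = -109 + 6Pb. Setting this equal to demand: 731 - 4Pb = -109 + 6Pb, so Pb = 84.
Sellers receive Ps = 84 + 45 = 129; x' = 731 − 4·84 = 395.
The subsidy expands output by 395 − 287 = 108 past the efficient level; on those units the gap between marginal cost and willingness to pay runs from 0 up to 45.
DWL = ½ × 45 × 108 = 2430.

Deadweight loss = £2430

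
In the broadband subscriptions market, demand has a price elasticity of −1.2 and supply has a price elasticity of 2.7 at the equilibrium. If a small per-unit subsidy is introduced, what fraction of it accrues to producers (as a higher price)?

For a small subsidy around the equilibrium, the benefit split depends on the relative slopes, which at a point are proportional to the elasticities.
Buyer share = εs/(εs + |εd|) = 2.7/(2.7 + 1.2) = 9/13; seller share = |εd|/(εs + |εd|) = 4/13.
So producers capture 4/13 of the subsidy.

Producer share = 4/13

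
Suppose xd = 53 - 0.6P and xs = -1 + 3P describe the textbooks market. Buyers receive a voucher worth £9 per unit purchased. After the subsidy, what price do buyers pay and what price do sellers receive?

Pre-subsidy: 53 - 0.6P = -1 + 3P gives P* = 15, x* = 44.
With the rebate, buyers effectively pay Pb = Ps − 9, where Ps is the price sellers receive.
Demand in terms of Ps becomes xd = 53 − 0.6(Ps − 9) = 58.4 - 0.6Ps. Setting this equal to supply: 58.4 - 0.6Ps = -1 + 3Ps, so Ps = 16.5.
Buyers pay Pb = 16.5 − 9 = 7.5; x' = -1 + 3·16.5 = 48.5.

Buyers pay £7.5; sellers receive £16.5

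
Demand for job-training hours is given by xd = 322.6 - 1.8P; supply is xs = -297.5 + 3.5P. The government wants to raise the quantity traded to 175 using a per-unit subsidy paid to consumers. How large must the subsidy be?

At x = 175, invert demand for the buyer price: Pb = (322.6 − 175)/1.8 = 82; invert supply for the seller price: Ps = (175 − (-297.5))/3.5 = 135.
The subsidy must fill the gap: s = Ps − Pb = 135 − 82 = 53.

Required subsidy s = 53 per unit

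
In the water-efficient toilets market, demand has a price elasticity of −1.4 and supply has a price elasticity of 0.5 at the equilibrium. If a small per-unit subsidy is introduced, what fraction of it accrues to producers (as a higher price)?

Producer share = 14/19

For a small subsidy around the equilibrium, the benefit split depends on the relative slopes, which at a point are proportional to the elasticities.
Buyer share = εs/(εs + |εd|) = 0.5/(0.5 + 1.4) = 5/19; seller share = |εd|/(εs + |εd|) = 14/19.
So producers capture 14/19 of the subsidy.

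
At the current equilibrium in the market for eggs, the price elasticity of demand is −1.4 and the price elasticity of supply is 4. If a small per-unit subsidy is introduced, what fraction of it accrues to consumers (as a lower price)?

For a small subsidy around the equilibrium, the benefit split depends on the relative slopes, which at a point are proportional to the elasticities.
Buyer share = εs/(εs + |εd|) = 4/(4 + 1.4) = 20/27; seller share = |εd|/(εs + |εd|) = 7/27.

Consumer share = 20/27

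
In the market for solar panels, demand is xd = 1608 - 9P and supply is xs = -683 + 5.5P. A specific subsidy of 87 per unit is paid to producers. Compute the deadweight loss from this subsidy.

Pre-subsidy: 1608 - 9P = -683 + 5.5P gives P* = 158, x* = 186.
With the subsidy, sellers receive Ps = Pb + 87 for each unit, where Pb is the price buyers pay.
Supply in terms of Pb becomes xs = -683 + 5.5(Pb + 87) = -204.5 + 5.5Pb. Setting this equal to demand: 1608 - 9Pb = -204.5 + 5.5Pb, so Pb = 125.
Sellers receive Ps = 125 + 87 = 212; x' = 1608 − 9·125 = 483.
The subsidy expands output by 483 − 186 = 297 past the efficient level; on those units the gap between marginal cost and willingness to pay runs from 0 up to 87.
DWL = ½ × 87 × 297 = 12919.5.

Deadweight loss = 12919.5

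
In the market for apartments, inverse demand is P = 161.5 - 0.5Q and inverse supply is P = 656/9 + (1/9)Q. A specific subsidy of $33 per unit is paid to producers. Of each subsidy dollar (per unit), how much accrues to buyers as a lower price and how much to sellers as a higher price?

Pre-subsidy: 161.5 - 0.5Q = 656/9 + (1/9)Q gives Q* = 145 and P* = 89.
With the subsidy, sellers receive Ps = Pb + 33 for each unit, where Pb is the price buyers pay.
On the curves, Pb = 161.5 - 0.5Q and Ps = 656/9 + (1/9)Q; the wedge Ps − Pb = 33 gives 656/9 + (1/9)Q − (161.5 - 0.5Q) = 33, so Q' = 199.
Then Pb = 161.5 − 0.5·199 = 62 and Ps = 656/9 + (1/9)·199 = 95.
Buyers' price falls by P* − Pb = 89 − 62 = 27; sellers' price rises by Ps − P* = 95 − 89 = 6.

Buyers gain $27 per unit; sellers gain $6 per unit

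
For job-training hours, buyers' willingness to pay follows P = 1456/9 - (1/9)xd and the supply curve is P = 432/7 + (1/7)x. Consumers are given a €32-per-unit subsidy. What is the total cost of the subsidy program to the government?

Pre-subsidy: 1456/9 - (1/9)x = 432/7 + (1/7)x gives x* = 394 and P* = 118.
With the rebate, buyers effectively pay Pb = Ps − 32, where Ps is the price sellers receive.
On the curves, Pb = 1456/9 - (1/9)x and Ps = 432/7 + (1/7)x; the wedge Ps − Pb = 32 gives 432/7 + (1/7)x − (1456/9 - (1/9)x) = 32, so x' = 520.
Then Pb = 1456/9 − (1/9)·520 = 104 and Ps = 432/7 + (1/7)·520 = 136.
Government outlay = subsidy × quantity = 32 × 520 = 16640.

Government cost = €16640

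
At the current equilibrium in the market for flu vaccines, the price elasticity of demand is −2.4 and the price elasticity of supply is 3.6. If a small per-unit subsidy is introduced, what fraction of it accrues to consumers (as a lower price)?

Consumer share = 0.6

For a small subsidy around the equilibrium, the benefit split depends on the relative slopes, which at a point are proportional to the elasticities.
Buyer share = εs/(εs + |εd|) = 3.6/(3.6 + 2.4) = 0.6; seller share = |εd|/(εs + |εd|) = 0.4.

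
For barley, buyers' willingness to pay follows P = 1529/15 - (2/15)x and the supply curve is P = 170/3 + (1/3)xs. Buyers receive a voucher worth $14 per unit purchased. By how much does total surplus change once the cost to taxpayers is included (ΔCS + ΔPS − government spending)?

Net change in total surplus = -$210

Pre-subsidy: 1529/15 - (2/15)x = 170/3 + (1/3)x gives x* = 97 and P* = 89.
With the rebate, buyers effectively pay Pb = Ps − 14, where Ps is the price sellers receive.
On the curves, Pb = 1529/15 - (2/15)x and Ps = 170/3 + (1/3)x; the wedge Ps − Pb = 14 gives 170/3 + (1/3)x − (1529/15 - (2/15)x) = 14, so x' = 127.
Then Pb = 1529/15 − (2/15)·127 = 85 and Ps = 170/3 + (1/3)·127 = 99.
ΔCS = ½(97 + 127)(89 − 85) = 448; ΔPS = ½(97 + 127)(99 − 89) = 1120.
Government spending = 14 × 127 = 1778.
Net change = 448 + 1120 − 1778 = -210. The loss equals the DWL triangle ½·14·30.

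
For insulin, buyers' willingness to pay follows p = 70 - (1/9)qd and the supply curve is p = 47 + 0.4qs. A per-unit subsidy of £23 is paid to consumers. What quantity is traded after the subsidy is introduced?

Pre-subsidy: 70 - (1/9)q = 47 + 0.4q gives q* = 45 and p* = 65.
With the rebate, buyers effectively pay pb = ps − 23, where ps is the price sellers receive.
On the curves, pb = 70 - (1/9)q and ps = 47 + 0.4q; the wedge ps − pb = 23 gives 47 + 0.4q − (70 - (1/9)q) = 23, so q' = 90.
Then pb = 70 − (1/9)·90 = 60 and ps = 47 + 0.4·90 = 83.

q' = 90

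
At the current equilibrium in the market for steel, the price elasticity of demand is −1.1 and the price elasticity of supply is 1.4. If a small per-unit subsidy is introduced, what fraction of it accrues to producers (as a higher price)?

For a small subsidy around the equilibrium, the benefit split depends on the relative slopes, which at a point are proportional to the elasticities.
Buyer share = εs/(εs + |εd|) = 1.4/(1.4 + 1.1) = 0.56; seller share = |εd|/(εs + |εd|) = 0.44.
So producers capture 0.44 of the subsidy.

Producer share = 0.44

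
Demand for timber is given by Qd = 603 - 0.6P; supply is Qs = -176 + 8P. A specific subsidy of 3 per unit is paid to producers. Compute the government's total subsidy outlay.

Pre-subsidy: 603 - 0.6P = -176 + 8P gives P* = 3895/43, Q* = 23592/43.
With the subsidy, sellers receive Ps = Pb + 3 for each unit, where Pb is the price buyers pay.
Supply in terms of Pb becomes Qs = -176 + 8(Pb + 3) = -152 + 8Pb. Setting this equal to demand: 603 - 0.6Pb = -152 + 8Pb, so Pb = 3775/43.
Sellers receive Ps = 3775/43 + 3 = 3904/43; Q' = 603 − 0.6·(3775/43) = 23664/43.
Government outlay = subsidy × quantity = 3 × 23664/43 = 70992/43.

Government cost = 70992/43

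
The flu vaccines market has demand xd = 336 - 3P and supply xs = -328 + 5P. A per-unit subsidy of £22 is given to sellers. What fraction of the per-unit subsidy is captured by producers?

Producer share = 0.375

Pre-subsidy: 336 - 3P = -328 + 5P gives P* = 83, x* = 87.
With the subsidy, sellers receive Ps = Pb + 22 for each unit, where Pb is the price buyers pay.
Supply in terms of Pb becomes xs = -328 + 5(Pb + 22) = -218 + 5Pb. Setting this equal to demand: 336 - 3Pb = -218 + 5Pb, so Pb = 69.25.
Sellers receive Ps = 69.25 + 22 = 91.25; x' = 336 − 3·69.25 = 128.25.
Buyers' price falls by P* − Pb = 83 − 69.25 = 13.75; sellers' price rises by Ps − P* = 91.25 − 83 = 8.25.
So producers capture 8.25/22 = 0.375 of each unit of subsidy.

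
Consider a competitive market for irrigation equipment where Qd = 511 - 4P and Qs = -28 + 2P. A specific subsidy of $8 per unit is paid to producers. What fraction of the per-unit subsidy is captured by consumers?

Consumer share = 1/3

Pre-subsidy: 511 - 4P = -28 + 2P gives P* = 539/6, Q* = 455/3.
With the subsidy, sellers receive Ps = Pb + 8 for each unit, where Pb is the price buyers pay.
Supply in terms of Pb becomes Qs = -28 + 2(Pb + 8) = -12 + 2Pb. Setting this equal to demand: 511 - 4Pb = -12 + 2Pb, so Pb = 523/6.
Sellers receive Ps = 523/6 + 8 = 571/6; Q' = 511 − 4·(523/6) = 487/3.
Buyers' price falls by P* − Pb = 539/6 − 523/6 = 8/3; sellers' price rises by Ps − P* = 571/6 − 539/6 = 16/3.
So consumers capture (8/3)/8 = 1/3 of each unit of subsidy.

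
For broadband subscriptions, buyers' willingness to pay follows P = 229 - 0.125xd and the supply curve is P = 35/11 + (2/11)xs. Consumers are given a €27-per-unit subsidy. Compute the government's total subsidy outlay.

Government cost = €22248

Pre-subsidy: 229 - 0.125x = 35/11 + (2/11)x gives x* = 736 and P* = 137.
With the rebate, buyers effectively pay Pb = Ps − 27, where Ps is the price sellers receive.
On the curves, Pb = 229 - 0.125x and Ps = 35/11 + (2/11)x; the wedge Ps − Pb = 27 gives 35/11 + (2/11)x − (229 - 0.125x) = 27, so x' = 824.
Then Pb = 229 − 0.125·824 = 126 and Ps = 35/11 + (2/11)·824 = 153.
Government outlay = subsidy × quantity = 27 × 824 = 22248.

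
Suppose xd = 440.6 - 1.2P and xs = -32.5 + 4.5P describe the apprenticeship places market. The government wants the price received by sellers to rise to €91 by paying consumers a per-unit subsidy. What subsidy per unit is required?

At a seller price of 91, quantity supplied is -32.5 + 4.5·91 = 377.
Buyers absorb 377 only when they pay Pb with 440.6 − 1.2·Pb = 377, i.e. Pb = 53.
s = Ps − Pb = 91 − 53 = 38.

Required subsidy s = €38 per unit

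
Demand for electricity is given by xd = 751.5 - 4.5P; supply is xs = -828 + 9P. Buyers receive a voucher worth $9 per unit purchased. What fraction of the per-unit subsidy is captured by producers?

Pre-subsidy: 751.5 - 4.5P = -828 + 9P gives P* = 117, x* = 225.
With the rebate, buyers effectively pay Pb = Ps − 9, where Ps is the price sellers receive.
Demand in terms of Ps becomes xd = 751.5 − 4.5(Ps − 9) = 792 - 4.5Ps. Setting this equal to supply: 792 - 4.5Ps = -828 + 9Ps, so Ps = 120.
Buyers pay Pb = 120 − 9 = 111; x' = -828 + 9·120 = 252.
Buyers' price falls by P* − Pb = 117 − 111 = 6; sellers' price rises by Ps − P* = 120 − 117 = 3.
So producers capture 3/9 = 1/3 of each unit of subsidy.

Producer share = 1/3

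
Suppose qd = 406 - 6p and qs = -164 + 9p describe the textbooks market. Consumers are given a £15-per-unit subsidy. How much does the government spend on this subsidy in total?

Government cost = £3480

Pre-subsidy: 406 - 6p = -164 + 9p gives p* = 38, q* = 178.
With the rebate, buyers effectively pay pb = ps − 15, where ps is the price sellers receive.
Demand in terms of ps becomes qd = 406 − 6(ps − 15) = 496 - 6ps. Setting this equal to supply: 496 - 6ps = -164 + 9ps, so ps = 44.
Buyers pay pb = 44 − 15 = 29; q' = -164 + 9·44 = 232.
Government outlay = subsidy × quantity = 15 × 232 = 3480.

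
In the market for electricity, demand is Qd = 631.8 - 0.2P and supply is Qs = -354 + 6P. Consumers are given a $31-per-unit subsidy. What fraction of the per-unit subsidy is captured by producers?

Pre-subsidy: 631.8 - 0.2P = -354 + 6P gives P* = 159, Q* = 600.
With the rebate, buyers effectively pay Pb = Ps − 31, where Ps is the price sellers receive.
Demand in terms of Ps becomes Qd = 631.8 − 0.2(Ps − 31) = 638 - 0.2Ps. Setting this equal to supply: 638 - 0.2Ps = -354 + 6Ps, so Ps = 160.
Buyers pay Pb = 160 − 31 = 129; Q' = -354 + 6·160 = 606.
Buyers' price falls by P* − Pb = 159 − 129 = 30; sellers' price rises by Ps − P* = 160 − 159 = 1.
So producers capture 1/31 = 1/31 of each unit of subsidy.

Producer share = 1/31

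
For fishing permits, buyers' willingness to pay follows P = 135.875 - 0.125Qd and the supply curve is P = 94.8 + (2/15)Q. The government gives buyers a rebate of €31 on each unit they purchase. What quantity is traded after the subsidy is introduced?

Q' = 279

Pre-subsidy: 135.875 - 0.125Q = 94.8 + (2/15)Q gives Q* = 159 and P* = 116.
With the rebate, buyers effectively pay Pb = Ps − 31, where Ps is the price sellers receive.
On the curves, Pb = 135.875 - 0.125Q and Ps = 94.8 + (2/15)Q; the wedge Ps − Pb = 31 gives 94.8 + (2/15)Q − (135.875 - 0.125Q) = 31, so Q' = 279.
Then Pb = 135.875 − 0.125·279 = 101 and Ps = 94.8 + (2/15)·279 = 132.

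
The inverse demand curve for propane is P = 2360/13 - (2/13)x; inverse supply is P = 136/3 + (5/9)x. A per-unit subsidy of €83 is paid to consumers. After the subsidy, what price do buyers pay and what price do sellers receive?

Buyers pay €134; sellers receive €217

Pre-subsidy: 2360/13 - (2/13)x = 136/3 + (5/9)x gives x* = 192 and P* = 152.
With the rebate, buyers effectively pay Pb = Ps − 83, where Ps is the price sellers receive.
On the curves, Pb = 2360/13 - (2/13)x and Ps = 136/3 + (5/9)x; the wedge Ps − Pb = 83 gives 136/3 + (5/9)x − (2360/13 - (2/13)x) = 83, so x' = 309.
Then Pb = 2360/13 − (2/13)·309 = 134 and Ps = 136/3 + (5/9)·309 = 217.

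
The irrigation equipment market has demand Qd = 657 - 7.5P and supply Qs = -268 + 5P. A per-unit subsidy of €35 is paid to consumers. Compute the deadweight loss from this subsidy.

Pre-subsidy: 657 - 7.5P = -268 + 5P gives P* = 74, Q* = 102.
With the rebate, buyers effectively pay Pb = Ps − 35, where Ps is the price sellers receive.
Demand in terms of Ps becomes Qd = 657 − 7.5(Ps − 35) = 919.5 - 7.5Ps. Setting this equal to supply: 919.5 - 7.5Ps = -268 + 5Ps, so Ps = 95.
Buyers pay Pb = 95 − 35 = 60; Q' = -268 + 5·95 = 207.
The subsidy expands output by 207 − 102 = 105 past the efficient level; on those units the gap between marginal cost and willingness to pay runs from 0 up to 35.
DWL = ½ × 35 × 105 = 1837.5.

Deadweight loss = €1837.5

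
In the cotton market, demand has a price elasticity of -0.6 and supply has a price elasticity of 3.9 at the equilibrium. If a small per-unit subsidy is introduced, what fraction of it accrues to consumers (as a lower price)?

For a small subsidy around the equilibrium, the benefit split depends on the relative slopes, which at a point are proportional to the elasticities.
Buyer share = εs/(εs + |εd|) = 3.9/(3.9 + 0.6) = 13/15; seller share = |εd|/(εs + |εd|) = 2/15.

Consumer share = 13/15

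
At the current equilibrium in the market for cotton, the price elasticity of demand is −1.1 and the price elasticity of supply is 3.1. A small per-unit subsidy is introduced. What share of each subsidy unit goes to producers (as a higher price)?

For a small subsidy around the equilibrium, the benefit split depends on the relative slopes, which at a point are proportional to the elasticities.
Buyer share = εs/(εs + |εd|) = 3.1/(3.1 + 1.1) = 31/42; seller share = |εd|/(εs + |εd|) = 11/42.
So producers capture 11/42 of the subsidy.

Producer share = 11/42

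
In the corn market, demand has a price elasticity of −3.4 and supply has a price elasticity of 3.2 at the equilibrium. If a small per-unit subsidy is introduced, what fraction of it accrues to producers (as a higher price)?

For a small subsidy around the equilibrium, the benefit split depends on the relative slopes, which at a point are proportional to the elasticities.
Buyer share = εs/(εs + |εd|) = 3.2/(3.2 + 3.4) = 16/33; seller share = |εd|/(εs + |εd|) = 17/33.
So producers capture 17/33 of the subsidy.

Producer share = 17/33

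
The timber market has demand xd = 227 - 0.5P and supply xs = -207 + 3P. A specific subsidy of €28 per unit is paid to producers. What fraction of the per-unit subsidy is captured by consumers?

Consumer share = 6/7

Pre-subsidy: 227 - 0.5P = -207 + 3P gives P* = 124, x* = 165.
With the subsidy, sellers receive Ps = Pb + 28 for each unit, where Pb is the price buyers pay.
Supply in terms of Pb becomes xs = -207 + 3(Pb + 28) = -123 + 3Pb. Setting this equal to demand: 227 - 0.5Pb = -123 + 3Pb, so Pb = 100.
Sellers receive Ps = 100 + 28 = 128; x' = 227 − 0.5·100 = 177.
Buyers' price falls by P* − Pb = 124 − 100 = 24; sellers' price rises by Ps − P* = 128 − 124 = 4.
So consumers capture 24/28 = 6/7 of each unit of subsidy.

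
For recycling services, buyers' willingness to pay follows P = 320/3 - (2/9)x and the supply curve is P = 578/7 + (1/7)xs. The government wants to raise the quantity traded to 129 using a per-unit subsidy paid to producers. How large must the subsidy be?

Required subsidy s = 23 per unit

At x = 129, from the demand curve buyers pay Pb = 320/3 − (2/9)·129 = 78; from the supply curve sellers need Ps = 578/7 + (1/7)·129 = 101.
The subsidy must fill the gap: s = Ps − Pb = 101 − 78 = 23.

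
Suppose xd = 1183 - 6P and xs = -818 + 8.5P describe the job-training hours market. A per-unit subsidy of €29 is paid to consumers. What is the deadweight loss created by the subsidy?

Deadweight loss = €1479

Pre-subsidy: 1183 - 6P = -818 + 8.5P gives P* = 138, x* = 355.
With the rebate, buyers effectively pay Pb = Ps − 29, where Ps is the price sellers receive.
Demand in terms of Ps becomes xd = 1183 − 6(Ps − 29) = 1357 - 6Ps. Setting this equal to supply: 1357 - 6Ps = -818 + 8.5Ps, so Ps = 150.
Buyers pay Pb = 150 − 29 = 121; x' = -818 + 8.5·150 = 457.
The subsidy expands output by 457 − 355 = 102 past the efficient level; on those units the gap between marginal cost and willingness to pay runs from 0 up to 29.
DWL = ½ × 29 × 102 = 1479.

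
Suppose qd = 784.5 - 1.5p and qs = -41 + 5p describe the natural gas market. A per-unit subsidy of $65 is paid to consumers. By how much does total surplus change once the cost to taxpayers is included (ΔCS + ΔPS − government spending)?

Net change in total surplus = -$2437.5

Pre-subsidy: 784.5 - 1.5p = -41 + 5p gives p* = 127, q* = 594.
With the rebate, buyers effectively pay pb = ps − 65, where ps is the price sellers receive.
Demand in terms of ps becomes qd = 784.5 − 1.5(ps − 65) = 882 - 1.5ps. Setting this equal to supply: 882 - 1.5ps = -41 + 5ps, so ps = 142.
Buyers pay pb = 142 − 65 = 77; q' = -41 + 5·142 = 669.
ΔCS = ½(594 + 669)(127 − 77) = 31575; ΔPS = ½(594 + 669)(142 − 127) = 9472.5.
Government spending = 65 × 669 = 43485.
Net change = 31575 + 9472.5 − 43485 = -2437.5. The loss equals the DWL triangle ½·65·75.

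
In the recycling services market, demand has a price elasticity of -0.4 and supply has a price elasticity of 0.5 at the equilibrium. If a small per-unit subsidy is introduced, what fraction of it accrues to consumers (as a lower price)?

For a small subsidy around the equilibrium, the benefit split depends on the relative slopes, which at a point are proportional to the elasticities.
Buyer share = εs/(εs + |εd|) = 0.5/(0.5 + 0.4) = 5/9; seller share = |εd|/(εs + |εd|) = 4/9.

Consumer share = 5/9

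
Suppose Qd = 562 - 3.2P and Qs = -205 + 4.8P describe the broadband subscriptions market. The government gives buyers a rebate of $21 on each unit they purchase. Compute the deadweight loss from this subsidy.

Deadweight loss = $423.36

Pre-subsidy: 562 - 3.2P = -205 + 4.8P gives P* = 95.875, Q* = 255.2.
With the rebate, buyers effectively pay Pb = Ps − 21, where Ps is the price sellers receive.
Demand in terms of Ps becomes Qd = 562 − 3.2(Ps − 21) = 629.2 - 3.2Ps. Setting this equal to supply: 629.2 - 3.2Ps = -205 + 4.8Ps, so Ps = 104.275.
Buyers pay Pb = 104.275 − 21 = 83.275; Q' = -205 + 4.8·104.275 = 295.52.
The subsidy expands output by 295.52 − 255.2 = 40.32 past the efficient level; on those units the gap between marginal cost and willingness to pay runs from 0 up to 21.
DWL = ½ × 21 × 40.32 = 423.36.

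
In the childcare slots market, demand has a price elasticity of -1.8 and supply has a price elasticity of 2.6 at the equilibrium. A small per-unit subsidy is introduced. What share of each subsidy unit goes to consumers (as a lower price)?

Consumer share = 13/22

For a small subsidy around the equilibrium, the benefit split depends on the relative slopes, which at a point are proportional to the elasticities.
Buyer share = εs/(εs + |εd|) = 2.6/(2.6 + 1.8) = 13/22; seller share = |εd|/(εs + |εd|) = 9/22.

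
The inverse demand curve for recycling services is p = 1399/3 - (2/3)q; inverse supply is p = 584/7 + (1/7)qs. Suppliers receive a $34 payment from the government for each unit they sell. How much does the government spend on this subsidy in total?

Government cost = $17510

Pre-subsidy: 1399/3 - (2/3)q = 584/7 + (1/7)q gives q* = 473 and p* = 151.
With the subsidy, sellers receive ps = pb + 34 for each unit, where pb is the price buyers pay.
On the curves, pb = 1399/3 - (2/3)q and ps = 584/7 + (1/7)q; the wedge ps − pb = 34 gives 584/7 + (1/7)q − (1399/3 - (2/3)q) = 34, so q' = 515.
Then pb = 1399/3 − (2/3)·515 = 123 and ps = 584/7 + (1/7)·515 = 157.
Government outlay = subsidy × quantity = 34 × 515 = 17510.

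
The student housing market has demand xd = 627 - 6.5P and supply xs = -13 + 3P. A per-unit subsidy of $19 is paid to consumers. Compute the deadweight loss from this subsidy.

Deadweight loss = $370.5

Pre-subsidy: 627 - 6.5P = -13 + 3P gives P* = 1280/19, x* = 3593/19.
With the rebate, buyers effectively pay Pb = Ps − 19, where Ps is the price sellers receive.
Demand in terms of Ps becomes xd = 627 − 6.5(Ps − 19) = 750.5 - 6.5Ps. Setting this equal to supply: 750.5 - 6.5Ps = -13 + 3Ps, so Ps = 1527/19.
Buyers pay Pb = 1527/19 − 19 = 1166/19; x' = -13 + 3·(1527/19) = 4334/19.
The subsidy expands output by 4334/19 − 3593/19 = 39 past the efficient level; on those units the gap between marginal cost and willingness to pay runs from 0 up to 19.
DWL = ½ × 19 × 39 = 370.5.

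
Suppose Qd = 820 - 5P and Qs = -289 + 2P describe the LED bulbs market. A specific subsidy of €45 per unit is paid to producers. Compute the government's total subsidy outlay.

Government cost = 29025/7

Pre-subsidy: 820 - 5P = -289 + 2P gives P* = 1109/7, Q* = 195/7.
With the subsidy, sellers receive Ps = Pb + 45 for each unit, where Pb is the price buyers pay.
Supply in terms of Pb becomes Qs = -289 + 2(Pb + 45) = -199 + 2Pb. Setting this equal to demand: 820 - 5Pb = -199 + 2Pb, so Pb = 1019/7.
Sellers receive Ps = 1019/7 + 45 = 1334/7; Q' = 820 − 5·(1019/7) = 645/7.
Government outlay = subsidy × quantity = 45 × 645/7 = 29025/7.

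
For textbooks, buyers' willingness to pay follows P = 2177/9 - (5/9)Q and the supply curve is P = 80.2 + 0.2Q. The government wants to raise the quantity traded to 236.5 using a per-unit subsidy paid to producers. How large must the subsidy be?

Required subsidy s = 17 per unit

At Q = 236.5, from the demand curve buyers pay Pb = 2177/9 − (5/9)·236.5 = 110.5; from the supply curve sellers need Ps = 80.2 + 0.2·236.5 = 127.5.
The subsidy must fill the gap: s = Ps − Pb = 127.5 − 110.5 = 17.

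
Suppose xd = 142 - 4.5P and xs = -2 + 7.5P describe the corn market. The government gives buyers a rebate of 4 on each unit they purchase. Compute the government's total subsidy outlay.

Pre-subsidy: 142 - 4.5P = -2 + 7.5P gives P* = 12, x* = 88.
With the rebate, buyers effectively pay Pb = Ps − 4, where Ps is the price sellers receive.
Demand in terms of Ps becomes xd = 142 − 4.5(Ps − 4) = 160 - 4.5Ps. Setting this equal to supply: 160 - 4.5Ps = -2 + 7.5Ps, so Ps = 13.5.
Buyers pay Pb = 13.5 − 4 = 9.5; x' = -2 + 7.5·13.5 = 99.25.
Government outlay = subsidy × quantity = 4 × 99.25 = 397.

Government cost = 397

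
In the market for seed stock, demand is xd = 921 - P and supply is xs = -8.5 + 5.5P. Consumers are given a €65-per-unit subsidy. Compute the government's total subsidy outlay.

Government cost = €54145

Pre-subsidy: 921 - P = -8.5 + 5.5P gives P* = 143, x* = 778.
With the rebate, buyers effectively pay Pb = Ps − 65, where Ps is the price sellers receive.
Demand in terms of Ps becomes xd = 921 − 1(Ps − 65) = 986 - Ps. Setting this equal to supply: 986 - Ps = -8.5 + 5.5Ps, so Ps = 153.
Buyers pay Pb = 153 − 65 = 88; x' = -8.5 + 5.5·153 = 833.
Government outlay = subsidy × quantity = 65 × 833 = 54145.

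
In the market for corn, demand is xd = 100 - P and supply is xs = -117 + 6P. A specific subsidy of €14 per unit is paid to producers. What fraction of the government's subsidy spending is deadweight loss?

Pre-subsidy: 100 - P = -117 + 6P gives P* = 31, x* = 69.
With the subsidy, sellers receive Ps = Pb + 14 for each unit, where Pb is the price buyers pay.
Supply in terms of Pb becomes xs = -117 + 6(Pb + 14) = -33 + 6Pb. Setting this equal to demand: 100 - Pb = -33 + 6Pb, so Pb = 19.
Sellers receive Ps = 19 + 14 = 33; x' = 100 − 1·19 = 81.
ΔCS = ½(69 + 81)(31 − 19) = 900; ΔPS = ½(69 + 81)(33 − 31) = 150.
Government spending = 14 × 81 = 1134.
DWL = ½ × 14 × (81 − 69) = 84; fraction = 84 / 1134 = 2/27.

DWL / government spending = 2/27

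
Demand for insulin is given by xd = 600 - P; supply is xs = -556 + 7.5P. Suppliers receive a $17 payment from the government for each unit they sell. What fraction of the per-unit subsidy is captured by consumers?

Pre-subsidy: 600 - P = -556 + 7.5P gives P* = 136, x* = 464.
With the subsidy, sellers receive Ps = Pb + 17 for each unit, where Pb is the price buyers pay.
Supply in terms of Pb becomes xs = -556 + 7.5(Pb + 17) = -428.5 + 7.5Pb. Setting this equal to demand: 600 - Pb = -428.5 + 7.5Pb, so Pb = 121.
Sellers receive Ps = 121 + 17 = 138; x' = 600 − 1·121 = 479.
Buyers' price falls by P* − Pb = 136 − 121 = 15; sellers' price rises by Ps − P* = 138 − 136 = 2.
So consumers capture 15/17 = 15/17 of each unit of subsidy.

Consumer share = 15/17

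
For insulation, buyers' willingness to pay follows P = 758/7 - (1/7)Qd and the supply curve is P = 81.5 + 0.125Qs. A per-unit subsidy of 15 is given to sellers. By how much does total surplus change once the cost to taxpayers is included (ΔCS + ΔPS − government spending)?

Net change in total surplus = -420

Pre-subsidy: 758/7 - (1/7)Q = 81.5 + 0.125Q gives Q* = 100 and P* = 94.
With the subsidy, sellers receive Ps = Pb + 15 for each unit, where Pb is the price buyers pay.
On the curves, Pb = 758/7 - (1/7)Q and Ps = 81.5 + 0.125Q; the wedge Ps − Pb = 15 gives 81.5 + 0.125Q − (758/7 - (1/7)Q) = 15, so Q' = 156.
Then Pb = 758/7 − (1/7)·156 = 86 and Ps = 81.5 + 0.125·156 = 101.
ΔCS = ½(100 + 156)(94 − 86) = 1024; ΔPS = ½(100 + 156)(101 − 94) = 896.
Government spending = 15 × 156 = 2340.
Net change = 1024 + 896 − 2340 = -420. The loss equals the DWL triangle ½·15·56.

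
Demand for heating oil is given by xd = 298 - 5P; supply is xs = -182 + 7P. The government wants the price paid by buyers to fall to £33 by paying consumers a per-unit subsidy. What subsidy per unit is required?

Required subsidy s = £12 per unit

At a buyer price of 33, quantity demanded is 298 − 5·33 = 133.
Sellers supply 133 only when they receive Ps with -182 + 7·Ps = 133, i.e. Ps = 45.
s = Ps − Pb = 45 − 33 = 12.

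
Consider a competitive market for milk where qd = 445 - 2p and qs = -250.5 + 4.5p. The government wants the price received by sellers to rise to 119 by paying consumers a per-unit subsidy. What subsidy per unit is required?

At a seller price of 119, quantity supplied is -250.5 + 4.5·119 = 285.
Buyers absorb 285 only when they pay pb with 445 − 2·pb = 285, i.e. pb = 80.
s = ps − pb = 119 − 80 = 39.

Required subsidy s = 39 per unit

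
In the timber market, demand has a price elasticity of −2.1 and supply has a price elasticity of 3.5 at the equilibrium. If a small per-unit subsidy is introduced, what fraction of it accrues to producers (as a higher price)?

For a small subsidy around the equilibrium, the benefit split depends on the relative slopes, which at a point are proportional to the elasticities.
Buyer share = εs/(εs + |εd|) = 3.5/(3.5 + 2.1) = 0.625; seller share = |εd|/(εs + |εd|) = 0.375.
So producers capture 0.375 of the subsidy.

Producer share = 0.375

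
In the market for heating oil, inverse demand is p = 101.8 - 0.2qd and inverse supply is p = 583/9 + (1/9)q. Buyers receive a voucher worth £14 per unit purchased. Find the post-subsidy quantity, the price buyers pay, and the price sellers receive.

q' = 164; buyers pay £69; sellers receive £83

Pre-subsidy: 101.8 - 0.2q = 583/9 + (1/9)q gives q* = 119 and p* = 78.
With the rebate, buyers effectively pay pb = ps − 14, where ps is the price sellers receive.
On the curves, pb = 101.8 - 0.2q and ps = 583/9 + (1/9)q; the wedge ps − pb = 14 gives 583/9 + (1/9)q − (101.8 - 0.2q) = 14, so q' = 164.
Then pb = 101.8 − 0.2·164 = 69 and ps = 583/9 + (1/9)·164 = 83.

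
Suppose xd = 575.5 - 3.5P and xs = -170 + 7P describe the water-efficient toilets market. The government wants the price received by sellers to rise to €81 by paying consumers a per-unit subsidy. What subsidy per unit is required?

Required subsidy s = €30 per unit

At a seller price of 81, quantity supplied is -170 + 7·81 = 397.
Buyers absorb 397 only when they pay Pb with 575.5 − 3.5·Pb = 397, i.e. Pb = 51.
s = Ps − Pb = 81 − 51 = 30.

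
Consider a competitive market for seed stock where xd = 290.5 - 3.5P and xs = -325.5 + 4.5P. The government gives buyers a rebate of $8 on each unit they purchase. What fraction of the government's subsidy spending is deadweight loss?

DWL / government spending = 3/14

Pre-subsidy: 290.5 - 3.5P = -325.5 + 4.5P gives P* = 77, x* = 21.
With the rebate, buyers effectively pay Pb = Ps − 8, where Ps is the price sellers receive.
Demand in terms of Ps becomes xd = 290.5 − 3.5(Ps − 8) = 318.5 - 3.5Ps. Setting this equal to supply: 318.5 - 3.5Ps = -325.5 + 4.5Ps, so Ps = 80.5.
Buyers pay Pb = 80.5 − 8 = 72.5; x' = -325.5 + 4.5·80.5 = 36.75.
ΔCS = ½(21 + 36.75)(77 − 72.5) = 129.9375; ΔPS = ½(21 + 36.75)(80.5 − 77) = 101.0625.
Government spending = 8 × 36.75 = 294.
DWL = ½ × 8 × (36.75 − 21) = 63; fraction = 63 / 294 = 3/14.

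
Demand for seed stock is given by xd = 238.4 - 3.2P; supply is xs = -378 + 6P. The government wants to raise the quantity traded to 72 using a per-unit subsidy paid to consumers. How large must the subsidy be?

At x = 72, invert demand for the buyer price: Pb = (238.4 − 72)/3.2 = 52; invert supply for the seller price: Ps = (72 − (-378))/6 = 75.
The subsidy must fill the gap: s = Ps − Pb = 75 − 52 = 23.

Required subsidy s = 23 per unit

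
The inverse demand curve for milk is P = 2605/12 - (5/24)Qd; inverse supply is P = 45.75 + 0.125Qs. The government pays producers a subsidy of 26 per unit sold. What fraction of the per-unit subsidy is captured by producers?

Producer share = 0.375

Pre-subsidy: 2605/12 - (5/24)Q = 45.75 + 0.125Q gives Q* = 514 and P* = 110.
With the subsidy, sellers receive Ps = Pb + 26 for each unit, where Pb is the price buyers pay.
On the curves, Pb = 2605/12 - (5/24)Q and Ps = 45.75 + 0.125Q; the wedge Ps − Pb = 26 gives 45.75 + 0.125Q − (2605/12 - (5/24)Q) = 26, so Q' = 592.
Then Pb = 2605/12 − (5/24)·592 = 93.75 and Ps = 45.75 + 0.125·592 = 119.75.
Buyers' price falls by P* − Pb = 110 − 93.75 = 16.25; sellers' price rises by Ps − P* = 119.75 − 110 = 9.75.
So producers capture 9.75/26 = 0.375 of each unit of subsidy.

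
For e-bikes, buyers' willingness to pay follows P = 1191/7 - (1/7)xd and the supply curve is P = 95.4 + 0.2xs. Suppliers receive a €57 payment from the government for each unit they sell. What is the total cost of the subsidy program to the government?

Pre-subsidy: 1191/7 - (1/7)x = 95.4 + 0.2x gives x* = 218 and P* = 139.
With the subsidy, sellers receive Ps = Pb + 57 for each unit, where Pb is the price buyers pay.
On the curves, Pb = 1191/7 - (1/7)x and Ps = 95.4 + 0.2x; the wedge Ps − Pb = 57 gives 95.4 + 0.2x − (1191/7 - (1/7)x) = 57, so x' = 384.25.
Then Pb = 1191/7 − (1/7)·384.25 = 115.25 and Ps = 95.4 + 0.2·384.25 = 172.25.
Government outlay = subsidy × quantity = 57 × 384.25 = 21902.25.

Government cost = €21902.25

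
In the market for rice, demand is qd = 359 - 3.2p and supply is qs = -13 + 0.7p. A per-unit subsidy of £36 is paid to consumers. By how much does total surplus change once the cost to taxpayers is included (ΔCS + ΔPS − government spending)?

Net change in total surplus = -24192/65

Pre-subsidy: 359 - 3.2p = -13 + 0.7p gives p* = 1240/13, q* = 699/13.
With the rebate, buyers effectively pay pb = ps − 36, where ps is the price sellers receive.
Demand in terms of ps becomes qd = 359 − 3.2(ps − 36) = 474.2 - 3.2ps. Setting this equal to supply: 474.2 - 3.2ps = -13 + 0.7ps, so ps = 1624/13.
Buyers pay pb = 1624/13 − 36 = 1156/13; q' = -13 + 0.7·(1624/13) = 4839/65.
ΔCS = ½(699/13 + 4839/65)(1240/13 − 1156/13) = 350028/845; ΔPS = ½(699/13 + 4839/65)(1624/13 − 1240/13) = 1600128/845.
Government spending = 36 × 4839/65 = 174204/65.
Net change = 350028/845 + 1600128/845 − 174204/65 = -24192/65. The loss equals the DWL triangle ½·36·1344/65.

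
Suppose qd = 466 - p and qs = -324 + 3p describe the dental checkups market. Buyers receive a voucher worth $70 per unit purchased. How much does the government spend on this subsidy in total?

Government cost = $22470

Pre-subsidy: 466 - p = -324 + 3p gives p* = 197.5, q* = 268.5.
With the rebate, buyers effectively pay pb = ps − 70, where ps is the price sellers receive.
Demand in terms of ps becomes qd = 466 − 1(ps − 70) = 536 - ps. Setting this equal to supply: 536 - ps = -324 + 3ps, so ps = 215.
Buyers pay pb = 215 − 70 = 145; q' = -324 + 3·215 = 321.
Government outlay = subsidy × quantity = 70 × 321 = 22470.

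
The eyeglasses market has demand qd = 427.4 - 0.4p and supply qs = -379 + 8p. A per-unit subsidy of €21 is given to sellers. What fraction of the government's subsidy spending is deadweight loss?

Pre-subsidy: 427.4 - 0.4p = -379 + 8p gives p* = 96, q* = 389.
With the subsidy, sellers receive ps = pb + 21 for each unit, where pb is the price buyers pay.
Supply in terms of pb becomes qs = -379 + 8(pb + 21) = -211 + 8pb. Setting this equal to demand: 427.4 - 0.4pb = -211 + 8pb, so pb = 76.
Sellers receive ps = 76 + 21 = 97; q' = 427.4 − 0.4·76 = 397.
ΔCS = ½(389 + 397)(96 − 76) = 7860; ΔPS = ½(389 + 397)(97 − 96) = 393.
Government spending = 21 × 397 = 8337.
DWL = ½ × 21 × (397 − 389) = 84; fraction = 84 / 8337 = 4/397.

DWL / government spending = 4/397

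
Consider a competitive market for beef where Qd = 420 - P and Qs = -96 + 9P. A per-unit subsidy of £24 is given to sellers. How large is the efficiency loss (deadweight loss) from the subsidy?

Pre-subsidy: 420 - P = -96 + 9P gives P* = 51.6, Q* = 368.4.
With the subsidy, sellers receive Ps = Pb + 24 for each unit, where Pb is the price buyers pay.
Supply in terms of Pb becomes Qs = -96 + 9(Pb + 24) = 120 + 9Pb. Setting this equal to demand: 420 - Pb = 120 + 9Pb, so Pb = 30.
Sellers receive Ps = 30 + 24 = 54; Q' = 420 − 1·30 = 390.
The subsidy expands output by 390 − 368.4 = 21.6 past the efficient level; on those units the gap between marginal cost and willingness to pay runs from 0 up to 24.
DWL = ½ × 24 × 21.6 = 259.2.

Deadweight loss = £259.2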